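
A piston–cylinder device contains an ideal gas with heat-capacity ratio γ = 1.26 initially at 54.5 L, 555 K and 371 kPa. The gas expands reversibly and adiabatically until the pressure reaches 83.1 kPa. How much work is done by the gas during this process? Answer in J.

20700 J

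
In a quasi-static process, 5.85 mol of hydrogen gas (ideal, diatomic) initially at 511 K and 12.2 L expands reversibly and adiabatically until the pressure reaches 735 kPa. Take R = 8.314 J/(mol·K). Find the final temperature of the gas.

382 K

P₁ = nRT₁/V₁ = 5.85×8.314×511/12.2 = 2040 kPa.
Adiabatic: T₂/T₁ = (P₂/P₁)^((γ−1)/γ) ⇒ T₂ = 511×(0.361)^0.286 = 382 K; V₂ = 25.3 L.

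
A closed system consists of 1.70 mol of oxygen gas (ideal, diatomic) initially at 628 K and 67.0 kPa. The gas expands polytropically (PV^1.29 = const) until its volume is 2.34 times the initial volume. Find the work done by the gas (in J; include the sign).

V₁ = nRT₁/P₁ = 1.70×8.314×628/67.0 = 132 L.
Polytropic n=1.29: T₂ = T₁(V₁/V₂)^(n−1) = 628×(0.427)^0.29 = 491 K; P₂ = P₁(V₁/V₂)^n = 22.4 kPa.
W = (P₁V₁−P₂V₂)/(n−1) = (67.0×132−22.4×310)/0.29 = 6690 J.

6690 J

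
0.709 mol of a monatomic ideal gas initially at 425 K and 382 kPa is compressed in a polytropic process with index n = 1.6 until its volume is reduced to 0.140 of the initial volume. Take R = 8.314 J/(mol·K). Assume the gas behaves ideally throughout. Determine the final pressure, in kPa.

V₁ = nRT₁/P₁ = 0.709×8.314×425/382 = 6.56 L.
Polytropic n=1.6: T₂ = T₁(V₁/V₂)^(n−1) = 425×(7.14)^0.60 = 1380 K; P₂ = P₁(V₁/V₂)^n = 8880 kPa.

8880 kPa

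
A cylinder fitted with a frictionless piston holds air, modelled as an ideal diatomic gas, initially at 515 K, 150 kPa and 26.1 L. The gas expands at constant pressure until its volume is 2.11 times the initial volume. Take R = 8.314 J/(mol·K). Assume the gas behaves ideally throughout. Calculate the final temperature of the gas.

Isobaric: P stays 150 kPa; V/T = const ⇒ T₂ = 1090 K, V₂ = 55.1 L.

1090 K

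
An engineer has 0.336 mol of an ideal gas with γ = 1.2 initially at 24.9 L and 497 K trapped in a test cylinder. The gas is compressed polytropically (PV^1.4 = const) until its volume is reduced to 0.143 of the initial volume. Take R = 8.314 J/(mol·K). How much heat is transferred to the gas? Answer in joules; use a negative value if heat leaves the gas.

4090 J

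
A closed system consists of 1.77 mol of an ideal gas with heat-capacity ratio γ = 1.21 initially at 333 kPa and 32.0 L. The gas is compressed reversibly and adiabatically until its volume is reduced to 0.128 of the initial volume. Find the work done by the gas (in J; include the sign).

T₁ = P₁V₁/(nR) = 333×32.0/(1.77×8.314) = 724 K.
Adiabatic: TV^(γ−1) = const ⇒ T₂ = 724×(7.81)^0.210 = 1120 K; PV^γ = const ⇒ P₂ = 4010 kPa.
ΔU = nCvΔT = 1.77×39.6×(1120−724) = 27400 J.
Q = 0 for an adiabatic process, so W = −ΔU = -27400 J.

-27400 J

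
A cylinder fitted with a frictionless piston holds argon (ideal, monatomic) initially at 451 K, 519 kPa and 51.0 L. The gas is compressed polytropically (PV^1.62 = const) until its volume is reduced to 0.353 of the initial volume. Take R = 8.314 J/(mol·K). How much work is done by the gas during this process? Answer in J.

n = P₁V₁/(RT₁) = 519×51.0/(8.314×451) = 7.06 mol.
Polytropic n=1.62: T₂ = T₁(V₁/V₂)^(n−1) = 451×(2.83)^0.62 = 860 K; P₂ = P₁(V₁/V₂)^n = 2800 kPa.
W = (P₁V₁−P₂V₂)/(n−1) = (519×51.0−2800×18.0)/0.62 = -38700 J.

-38700 J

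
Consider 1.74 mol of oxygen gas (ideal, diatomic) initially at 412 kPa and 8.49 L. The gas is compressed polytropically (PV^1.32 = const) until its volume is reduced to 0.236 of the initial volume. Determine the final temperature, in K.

T₁ = P₁V₁/(nR) = 412×8.49/(1.74×8.314) = 242 K.
Polytropic n=1.32: T₂ = T₁(V₁/V₂)^(n−1) = 242×(4.24)^0.32 = 384 K; P₂ = P₁(V₁/V₂)^n = 2770 kPa.

384 K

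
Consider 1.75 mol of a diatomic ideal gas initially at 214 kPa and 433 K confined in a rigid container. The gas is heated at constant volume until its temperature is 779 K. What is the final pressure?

385 kPa

V₁ = nRT₁/P₁ = 1.75×8.314×433/214 = 29.4 L.
Isochoric: V stays 29.4 L; P/T = const ⇒ T₂ = 779 K, P₂ = 385 kPa.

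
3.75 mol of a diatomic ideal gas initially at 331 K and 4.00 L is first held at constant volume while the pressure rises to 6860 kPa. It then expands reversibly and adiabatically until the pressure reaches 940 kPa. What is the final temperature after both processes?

499 K

P₁ = nRT₁/V₁ = 3.75×8.314×331/4.00 = 2580 kPa.
Step 1 — Isochoric: V stays 4.00 L; P/T = const ⇒ T₂ = 880 K, P₂ = 6860 kPa.
W = 0 (no volume change).
ΔU = nCvΔT = 3.75×20.8×(880−331) = 42800 J.
Q = ΔU = 42800 J.
State after step 1: P = 6860 kPa, V = 4.00 L, T = 880 K.
Step 2 — Adiabatic: T₂/T₁ = (P₂/P₁)^((γ−1)/γ) ⇒ T₂ = 880×(0.137)^0.286 = 499 K; V₂ = 16.5 L.
ΔU = nCvΔT = 3.75×20.8×(499−880) = -29700 J.
Q = 0 for an adiabatic process, so W = −ΔU = 29700 J.
Net over both steps: W = 29700 J, Q = 42800 J, ΔU = 13100 J.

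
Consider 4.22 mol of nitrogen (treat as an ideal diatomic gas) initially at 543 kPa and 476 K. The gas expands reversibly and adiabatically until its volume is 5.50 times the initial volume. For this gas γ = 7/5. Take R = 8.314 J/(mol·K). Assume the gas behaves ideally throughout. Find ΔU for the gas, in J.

-20600 J

V₁ = nRT₁/P₁ = 4.22×8.314×476/543 = 30.8 L.
Adiabatic: TV^(γ−1) = const ⇒ T₂ = 476×(0.182)^0.400 = 241 K; PV^γ = const ⇒ P₂ = 49.9 kPa.
For an ideal gas ΔU = nCvΔT with Cv = (5/2)R = 20.8 J/(mol·K).
ΔU = 4.22×20.8×(241−476) = -20600 J.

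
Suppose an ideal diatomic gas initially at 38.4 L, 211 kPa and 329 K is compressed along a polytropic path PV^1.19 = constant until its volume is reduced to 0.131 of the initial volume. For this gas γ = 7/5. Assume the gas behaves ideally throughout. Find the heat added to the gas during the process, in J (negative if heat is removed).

-10600 J

n = P₁V₁/(RT₁) = 211×38.4/(8.314×329) = 2.96 mol.
Polytropic n=1.19: T₂ = T₁(V₁/V₂)^(n−1) = 329×(7.63)^0.19 = 484 K; P₂ = P₁(V₁/V₂)^n = 2370 kPa.
W = (P₁V₁−P₂V₂)/(n−1) = (211×38.4−2370×5.03)/0.19 = -20100 J.
ΔU = nCvΔT = 2.96×20.8×(484−329) = 9550 J.
Q = ΔU + W = -10600 J.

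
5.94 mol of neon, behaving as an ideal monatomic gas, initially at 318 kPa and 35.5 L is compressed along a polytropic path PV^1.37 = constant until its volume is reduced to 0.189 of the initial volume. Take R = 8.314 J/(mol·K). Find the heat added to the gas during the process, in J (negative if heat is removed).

-11600 J

T₁ = P₁V₁/(nR) = 318×35.5/(5.94×8.314) = 229 K.
Polytropic n=1.37: T₂ = T₁(V₁/V₂)^(n−1) = 229×(5.29)^0.37 = 423 K; P₂ = P₁(V₁/V₂)^n = 3120 kPa.
W = (P₁V₁−P₂V₂)/(n−1) = (318×35.5−3120×6.71)/0.37 = -26000 J.
ΔU = nCvΔT = 5.94×12.5×(423−229) = 14400 J.
Q = ΔU + W = -11600 J.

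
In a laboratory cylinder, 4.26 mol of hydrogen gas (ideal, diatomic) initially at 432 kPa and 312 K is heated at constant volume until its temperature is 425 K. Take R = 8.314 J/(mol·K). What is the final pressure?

V₁ = nRT₁/P₁ = 4.26×8.314×312/432 = 25.6 L.
Isochoric: V stays 25.6 L; P/T = const ⇒ T₂ = 425 K, P₂ = 588 kPa.

588 kPa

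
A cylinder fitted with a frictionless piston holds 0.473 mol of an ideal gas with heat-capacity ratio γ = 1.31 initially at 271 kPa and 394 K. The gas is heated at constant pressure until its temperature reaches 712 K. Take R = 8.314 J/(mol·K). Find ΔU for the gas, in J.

V₁ = nRT₁/P₁ = 0.473×8.314×394/271 = 5.72 L.
Isobaric: P stays 271 kPa; V/T = const ⇒ T₂ = 712 K, V₂ = 10.3 L.
For an ideal gas ΔU = nCvΔT with Cv = R/(γ−1) = 26.8 J/(mol·K).
ΔU = 0.473×26.8×(712−394) = 4030 J.

4030 J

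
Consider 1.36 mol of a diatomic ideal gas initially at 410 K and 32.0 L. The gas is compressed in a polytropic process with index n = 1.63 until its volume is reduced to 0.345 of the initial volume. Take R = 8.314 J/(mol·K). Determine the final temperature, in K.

P₁ = nRT₁/V₁ = 1.36×8.314×410/32.0 = 145 kPa.
Polytropic n=1.63: T₂ = T₁(V₁/V₂)^(n−1) = 410×(2.90)^0.63 = 802 K; P₂ = P₁(V₁/V₂)^n = 821 kPa.

802 K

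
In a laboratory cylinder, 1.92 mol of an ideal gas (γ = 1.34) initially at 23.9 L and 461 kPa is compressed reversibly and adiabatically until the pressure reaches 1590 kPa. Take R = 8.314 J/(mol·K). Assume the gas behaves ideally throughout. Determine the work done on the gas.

T₁ = P₁V₁/(nR) = 461×23.9/(1.92×8.314) = 690 K.
Adiabatic: T₂/T₁ = (P₂/P₁)^((γ−1)/γ) ⇒ T₂ = 690×(3.45)^0.254 = 945 K; V₂ = 9.49 L.
ΔU = nCvΔT = 1.92×24.5×(945−690) = 12000 J.
Q = 0 for an adiabatic process, so W = −ΔU = -12000 J.
Work done on the gas = −W_by = 12000 J.

12000 J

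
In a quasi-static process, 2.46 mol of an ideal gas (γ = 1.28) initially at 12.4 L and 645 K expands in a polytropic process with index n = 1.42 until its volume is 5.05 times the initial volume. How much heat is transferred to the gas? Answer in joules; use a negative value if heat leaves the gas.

-7750 J

P₁ = nRT₁/V₁ = 2.46×8.314×645/12.4 = 1060 kPa.
Polytropic n=1.42: T₂ = T₁(V₁/V₂)^(n−1) = 645×(0.198)^0.42 = 327 K; P₂ = P₁(V₁/V₂)^n = 107 kPa.
W = (P₁V₁−P₂V₂)/(n−1) = (1060×12.4−107×62.6)/0.42 = 15500 J.
ΔU = nCvΔT = 2.46×29.7×(327−645) = -23200 J.
Q = ΔU + W = -7750 J.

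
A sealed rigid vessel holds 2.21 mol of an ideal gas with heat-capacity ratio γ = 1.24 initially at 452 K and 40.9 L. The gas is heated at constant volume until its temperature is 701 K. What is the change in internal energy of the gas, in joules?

P₁ = nRT₁/V₁ = 2.21×8.314×452/40.9 = 203 kPa.
Isochoric: V stays 40.9 L; P/T = const ⇒ T₂ = 701 K, P₂ = 315 kPa.
For an ideal gas ΔU = nCvΔT with Cv = R/(γ−1) = 34.6 J/(mol·K).
ΔU = 2.21×34.6×(701−452) = 19100 J.

19100 J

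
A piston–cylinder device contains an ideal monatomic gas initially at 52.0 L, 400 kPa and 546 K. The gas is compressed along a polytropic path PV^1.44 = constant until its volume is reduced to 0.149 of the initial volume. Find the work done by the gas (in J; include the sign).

-62000 J

n = P₁V₁/(RT₁) = 400×52.0/(8.314×546) = 4.58 mol.
Polytropic n=1.44: T₂ = T₁(V₁/V₂)^(n−1) = 546×(6.71)^0.44 = 1260 K; P₂ = P₁(V₁/V₂)^n = 6200 kPa.
W = (P₁V₁−P₂V₂)/(n−1) = (400×52.0−6200×7.75)/0.44 = -62000 J.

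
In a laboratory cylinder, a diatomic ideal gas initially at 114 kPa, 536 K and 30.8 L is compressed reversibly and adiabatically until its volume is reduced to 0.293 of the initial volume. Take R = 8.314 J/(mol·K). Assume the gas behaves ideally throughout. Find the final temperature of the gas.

Adiabatic: TV^(γ−1) = const ⇒ T₂ = 536×(3.41)^0.400 = 876 K; PV^γ = const ⇒ P₂ = 636 kPa.

876 K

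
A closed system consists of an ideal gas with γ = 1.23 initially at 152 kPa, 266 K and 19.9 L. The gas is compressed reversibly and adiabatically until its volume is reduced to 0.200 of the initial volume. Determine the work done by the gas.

-5890 J

n = P₁V₁/(RT₁) = 152×19.9/(8.314×266) = 1.37 mol.
Adiabatic: TV^(γ−1) = const ⇒ T₂ = 266×(5.00)^0.230 = 385 K; PV^γ = const ⇒ P₂ = 1100 kPa.
ΔU = nCvΔT = 1.37×36.1×(385−266) = 5890 J.
Q = 0 for an adiabatic process, so W = −ΔU = -5890 J.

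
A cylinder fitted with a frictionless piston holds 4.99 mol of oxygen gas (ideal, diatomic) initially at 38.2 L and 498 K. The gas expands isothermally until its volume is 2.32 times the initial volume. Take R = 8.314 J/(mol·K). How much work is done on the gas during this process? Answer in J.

-17400 J

P₁ = nRT₁/V₁ = 4.99×8.314×498/38.2 = 541 kPa.
Isothermal: T stays 498 K; PV = const ⇒ V₂ = 88.6 L, P₂ = 233 kPa.
W = nRT ln(V₂/V₁) = 4.99×8.314×498×ln(2.32) = 17400 J.
Work done on the gas = −W_by = -17400 J.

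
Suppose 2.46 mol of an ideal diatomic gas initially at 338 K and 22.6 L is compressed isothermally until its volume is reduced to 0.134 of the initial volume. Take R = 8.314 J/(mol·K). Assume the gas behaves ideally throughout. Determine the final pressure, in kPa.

P₁ = nRT₁/V₁ = 2.46×8.314×338/22.6 = 306 kPa.
Isothermal: T stays 338 K; PV = const ⇒ V₂ = 3.03 L, P₂ = 2280 kPa.

2280 kPa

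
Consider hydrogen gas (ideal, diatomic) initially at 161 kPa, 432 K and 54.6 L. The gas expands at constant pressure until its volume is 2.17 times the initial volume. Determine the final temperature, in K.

937 K

Isobaric: P stays 161 kPa; V/T = const ⇒ T₂ = 937 K, V₂ = 118 L.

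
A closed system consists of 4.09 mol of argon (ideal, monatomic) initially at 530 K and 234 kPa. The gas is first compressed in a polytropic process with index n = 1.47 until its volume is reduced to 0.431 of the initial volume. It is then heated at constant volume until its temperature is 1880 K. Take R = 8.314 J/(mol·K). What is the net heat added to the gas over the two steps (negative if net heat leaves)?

50300 J

V₁ = nRT₁/P₁ = 4.09×8.314×530/234 = 77.0 L.
Step 1 — Polytropic n=1.47: T₂ = T₁(V₁/V₂)^(n−1) = 530×(2.32)^0.47 = 787 K; P₂ = P₁(V₁/V₂)^n = 806 kPa.
W = (P₁V₁−P₂V₂)/(n−1) = (234×77.0−806×33.2)/0.47 = -18600 J.
ΔU = nCvΔT = 4.09×12.5×(787−530) = 13100 J.
Q = ΔU + W = -5490 J.
State after step 1: P = 806 kPa, V = 33.2 L, T = 787 K.
Step 2 — Isochoric: V stays 33.2 L; P/T = const ⇒ T₂ = 1880 K, P₂ = 1930 kPa.
W = 0 (no volume change).
ΔU = nCvΔT = 4.09×12.5×(1880−787) = 55700 J.
Q = ΔU = 55700 J.
Net over both steps: W = -18600 J, Q = 50300 J, ΔU = 68900 J.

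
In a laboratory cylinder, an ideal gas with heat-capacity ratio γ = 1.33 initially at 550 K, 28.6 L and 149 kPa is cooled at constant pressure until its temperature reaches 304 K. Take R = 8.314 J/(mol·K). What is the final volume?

15.8 L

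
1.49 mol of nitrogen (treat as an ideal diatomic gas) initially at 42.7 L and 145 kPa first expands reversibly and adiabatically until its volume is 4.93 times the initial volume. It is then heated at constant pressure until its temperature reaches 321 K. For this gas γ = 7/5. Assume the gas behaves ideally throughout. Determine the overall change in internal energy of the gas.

T₁ = P₁V₁/(nR) = 145×42.7/(1.49×8.314) = 500 K.
Step 1 — Adiabatic: TV^(γ−1) = const ⇒ T₂ = 500×(0.203)^0.400 = 264 K; PV^γ = const ⇒ P₂ = 15.5 kPa.
ΔU = nCvΔT = 1.49×20.8×(264−500) = -7300 J.
Q = 0 for an adiabatic process, so W = −ΔU = 7300 J.
State after step 1: P = 15.5 kPa, V = 211 L, T = 264 K.
Step 2 — Isobaric: P stays 15.5 kPa; V/T = const ⇒ T₂ = 321 K, V₂ = 256 L.
W = PΔV = 15.5×(256−211) kPa·L = 706 J.
ΔU = nCvΔT = 1.49×20.8×(321−264) = 1760 J.
Q = ΔU + W = nCpΔT = 2470 J.
Net over both steps: W = 8010 J, Q = 2470 J, ΔU = -5540 J.

-5540 J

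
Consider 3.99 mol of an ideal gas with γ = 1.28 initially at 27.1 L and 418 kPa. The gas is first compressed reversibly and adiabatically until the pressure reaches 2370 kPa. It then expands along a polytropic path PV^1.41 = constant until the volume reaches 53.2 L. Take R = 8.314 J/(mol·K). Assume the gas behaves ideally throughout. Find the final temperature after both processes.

T₁ = P₁V₁/(nR) = 418×27.1/(3.99×8.314) = 341 K.
Step 1 — Adiabatic: T₂/T₁ = (P₂/P₁)^((γ−1)/γ) ⇒ T₂ = 341×(5.67)^0.219 = 499 K; V₂ = 6.99 L.
ΔU = nCvΔT = 3.99×29.7×(499−341) = 18700 J.
Q = 0 for an adiabatic process, so W = −ΔU = -18700 J.
State after step 1: P = 2370 kPa, V = 6.99 L, T = 499 K.
Step 2 — Polytropic n=1.41: T₂ = T₁(V₁/V₂)^(n−1) = 499×(0.131)^0.41 = 217 K; P₂ = P₁(V₁/V₂)^n = 135 kPa.
W = (P₁V₁−P₂V₂)/(n−1) = (2370×6.99−135×53.2)/0.41 = 22800 J.
ΔU = nCvΔT = 3.99×29.7×(217−499) = -33400 J.
Q = ΔU + W = -10600 J.
Net over both steps: W = 4140 J, Q = -10600 J, ΔU = -14700 J.

217 K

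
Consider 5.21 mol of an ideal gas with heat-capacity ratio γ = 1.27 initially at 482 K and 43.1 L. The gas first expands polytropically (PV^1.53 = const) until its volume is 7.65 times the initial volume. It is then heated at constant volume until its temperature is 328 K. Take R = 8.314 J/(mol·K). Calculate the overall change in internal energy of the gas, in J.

P₁ = nRT₁/V₁ = 5.21×8.314×482/43.1 = 484 kPa.
Step 1 — Polytropic n=1.53: T₂ = T₁(V₁/V₂)^(n−1) = 482×(0.131)^0.53 = 164 K; P₂ = P₁(V₁/V₂)^n = 21.5 kPa.
W = (P₁V₁−P₂V₂)/(n−1) = (484×43.1−21.5×330)/0.53 = 26000 J.
ΔU = nCvΔT = 5.21×30.8×(164−482) = -51000 J.
Q = ΔU + W = -25000 J.
State after step 1: P = 21.5 kPa, V = 330 L, T = 164 K.
Step 2 — Isochoric: V stays 330 L; P/T = const ⇒ T₂ = 328 K, P₂ = 43.1 kPa.
W = 0 (no volume change).
ΔU = nCvΔT = 5.21×30.8×(328−164) = 26300 J.
Q = ΔU = 26300 J.
Net over both steps: W = 26000 J, Q = 1290 J, ΔU = -24700 J.

-24700 J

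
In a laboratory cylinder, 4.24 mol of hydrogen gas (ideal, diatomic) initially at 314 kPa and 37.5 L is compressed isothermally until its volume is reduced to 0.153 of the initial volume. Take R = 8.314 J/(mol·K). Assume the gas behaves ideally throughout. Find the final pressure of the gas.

2050 kPa

T₁ = P₁V₁/(nR) = 314×37.5/(4.24×8.314) = 334 K.
Isothermal: T stays 334 K; PV = const ⇒ V₂ = 5.74 L, P₂ = 2050 kPa.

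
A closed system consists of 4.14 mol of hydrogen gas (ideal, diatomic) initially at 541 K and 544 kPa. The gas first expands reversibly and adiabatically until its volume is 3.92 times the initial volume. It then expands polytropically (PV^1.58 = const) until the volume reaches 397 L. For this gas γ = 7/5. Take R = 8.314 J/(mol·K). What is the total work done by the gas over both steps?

V₁ = nRT₁/P₁ = 4.14×8.314×541/544 = 34.2 L.
Step 1 — Adiabatic: TV^(γ−1) = const ⇒ T₂ = 541×(0.255)^0.400 = 313 K; PV^γ = const ⇒ P₂ = 80.4 kPa.
ΔU = nCvΔT = 4.14×20.8×(313−541) = -19600 J.
Q = 0 for an adiabatic process, so W = −ΔU = 19600 J.
State after step 1: P = 80.4 kPa, V = 134 L, T = 313 K.
Step 2 — Polytropic n=1.58: T₂ = T₁(V₁/V₂)^(n−1) = 313×(0.338)^0.58 = 167 K; P₂ = P₁(V₁/V₂)^n = 14.5 kPa.
W = (P₁V₁−P₂V₂)/(n−1) = (80.4×134−14.5×397)/0.58 = 8680 J.
ΔU = nCvΔT = 4.14×20.8×(167−313) = -12600 J.
Q = ΔU + W = -3910 J.
Net over both steps: W = 28300 J, Q = -3910 J, ΔU = -32200 J.

28300 J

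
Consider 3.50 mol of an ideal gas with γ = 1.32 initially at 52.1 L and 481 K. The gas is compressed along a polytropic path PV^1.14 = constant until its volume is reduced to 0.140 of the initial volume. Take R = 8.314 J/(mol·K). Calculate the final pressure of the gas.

P₁ = nRT₁/V₁ = 3.50×8.314×481/52.1 = 269 kPa.
Polytropic n=1.14: T₂ = T₁(V₁/V₂)^(n−1) = 481×(7.14)^0.14 = 633 K; P₂ = P₁(V₁/V₂)^n = 2530 kPa.

2530 kPa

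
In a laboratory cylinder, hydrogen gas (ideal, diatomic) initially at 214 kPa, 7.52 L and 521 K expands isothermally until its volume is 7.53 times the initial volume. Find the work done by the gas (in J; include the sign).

n = P₁V₁/(RT₁) = 214×7.52/(8.314×521) = 0.372 mol.
Isothermal: T stays 521 K; PV = const ⇒ V₂ = 56.6 L, P₂ = 28.4 kPa.
W = nRT ln(V₂/V₁) = 0.372×8.314×521×ln(7.53) = 3250 J.

3250 J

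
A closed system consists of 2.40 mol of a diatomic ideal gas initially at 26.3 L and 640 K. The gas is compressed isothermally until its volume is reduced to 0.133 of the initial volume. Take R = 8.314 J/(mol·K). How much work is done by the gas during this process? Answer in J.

-25800 J

P₁ = nRT₁/V₁ = 2.40×8.314×640/26.3 = 486 kPa.
Isothermal: T stays 640 K; PV = const ⇒ V₂ = 3.50 L, P₂ = 3650 kPa.
W = nRT ln(V₂/V₁) = 2.40×8.314×640×ln(0.133) = -25800 J.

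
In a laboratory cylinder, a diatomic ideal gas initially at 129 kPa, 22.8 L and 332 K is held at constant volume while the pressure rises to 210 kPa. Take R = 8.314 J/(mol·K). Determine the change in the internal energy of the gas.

4620 J

n = P₁V₁/(RT₁) = 129×22.8/(8.314×332) = 1.07 mol.
Isochoric: V stays 22.8 L; P/T = const ⇒ T₂ = 540 K, P₂ = 210 kPa.
For an ideal gas ΔU = nCvΔT with Cv = (5/2)R = 20.8 J/(mol·K).
ΔU = 1.07×20.8×(540−332) = 4620 J.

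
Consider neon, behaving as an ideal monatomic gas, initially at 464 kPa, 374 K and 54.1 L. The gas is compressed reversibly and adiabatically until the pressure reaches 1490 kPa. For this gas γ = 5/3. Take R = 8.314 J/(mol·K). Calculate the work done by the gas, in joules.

n = P₁V₁/(RT₁) = 464×54.1/(8.314×374) = 8.07 mol.
Adiabatic: T₂/T₁ = (P₂/P₁)^((γ−1)/γ) ⇒ T₂ = 374×(3.21)^0.400 = 596 K; V₂ = 26.9 L.
ΔU = nCvΔT = 8.07×12.5×(596−374) = 22400 J.
Q = 0 for an adiabatic process, so W = −ΔU = -22400 J.

-22400 J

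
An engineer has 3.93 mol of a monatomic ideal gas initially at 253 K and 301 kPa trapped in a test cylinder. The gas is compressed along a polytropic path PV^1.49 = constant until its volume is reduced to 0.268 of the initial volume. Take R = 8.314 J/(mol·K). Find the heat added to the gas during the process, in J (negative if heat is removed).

-4050 J

V₁ = nRT₁/P₁ = 3.93×8.314×253/301 = 27.5 L.
Polytropic n=1.49: T₂ = T₁(V₁/V₂)^(n−1) = 253×(3.73)^0.49 = 482 K; P₂ = P₁(V₁/V₂)^n = 2140 kPa.
W = (P₁V₁−P₂V₂)/(n−1) = (301×27.5−2140×7.36)/0.49 = -15300 J.
ΔU = nCvΔT = 3.93×12.5×(482−253) = 11200 J.
Q = ΔU + W = -4050 J.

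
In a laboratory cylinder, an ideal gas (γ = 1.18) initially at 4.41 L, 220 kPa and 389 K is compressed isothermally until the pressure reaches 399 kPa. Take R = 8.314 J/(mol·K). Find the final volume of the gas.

2.43 L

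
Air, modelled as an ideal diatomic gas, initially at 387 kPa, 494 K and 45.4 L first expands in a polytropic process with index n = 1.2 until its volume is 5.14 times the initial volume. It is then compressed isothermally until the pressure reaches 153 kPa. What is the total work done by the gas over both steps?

11400 J

n = P₁V₁/(RT₁) = 387×45.4/(8.314×494) = 4.28 mol.
Step 1 — Polytropic n=1.2: T₂ = T₁(V₁/V₂)^(n−1) = 494×(0.195)^0.20 = 356 K; P₂ = P₁(V₁/V₂)^n = 54.3 kPa.
W = (P₁V₁−P₂V₂)/(n−1) = (387×45.4−54.3×233)/0.20 = 24500 J.
ΔU = nCvΔT = 4.28×20.8×(356−494) = -12300 J.
Q = ΔU + W = 12300 J.
State after step 1: P = 54.3 kPa, V = 233 L, T = 356 K.
Step 2 — Isothermal: T stays 356 K; PV = const ⇒ V₂ = 82.8 L, P₂ = 153 kPa.
ΔU = 0 (ideal gas, T constant).
W = nRT ln(V₂/V₁) = 4.28×8.314×356×ln(0.355) = -13100 J.
Q = ΔU + W = -13100 J.
Net over both steps: W = 11400 J, Q = -862 J, ΔU = -12300 J.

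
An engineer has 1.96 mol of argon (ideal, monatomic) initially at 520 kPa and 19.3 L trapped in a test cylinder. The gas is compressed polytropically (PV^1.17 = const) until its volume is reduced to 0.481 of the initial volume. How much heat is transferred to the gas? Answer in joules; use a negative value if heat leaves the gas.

T₁ = P₁V₁/(nR) = 520×19.3/(1.96×8.314) = 616 K.
Polytropic n=1.17: T₂ = T₁(V₁/V₂)^(n−1) = 616×(2.08)^0.17 = 697 K; P₂ = P₁(V₁/V₂)^n = 1220 kPa.
W = (P₁V₁−P₂V₂)/(n−1) = (520×19.3−1220×9.28)/0.17 = -7820 J.
ΔU = nCvΔT = 1.96×12.5×(697−616) = 1990 J.
Q = ΔU + W = -5830 J.

-5830 J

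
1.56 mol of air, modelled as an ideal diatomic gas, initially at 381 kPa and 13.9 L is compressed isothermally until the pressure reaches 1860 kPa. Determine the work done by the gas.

-8400 J

T₁ = P₁V₁/(nR) = 381×13.9/(1.56×8.314) = 408 K.
Isothermal: T stays 408 K; PV = const ⇒ V₂ = 2.85 L, P₂ = 1860 kPa.
W = nRT ln(V₂/V₁) = 1.56×8.314×408×ln(0.205) = -8400 J.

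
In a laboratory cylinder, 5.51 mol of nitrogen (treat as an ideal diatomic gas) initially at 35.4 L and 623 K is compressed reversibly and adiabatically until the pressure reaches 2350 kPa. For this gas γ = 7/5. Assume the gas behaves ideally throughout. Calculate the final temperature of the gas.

P₁ = nRT₁/V₁ = 5.51×8.314×623/35.4 = 806 kPa.
Adiabatic: T₂/T₁ = (P₂/P₁)^((γ−1)/γ) ⇒ T₂ = 623×(2.91)^0.286 = 846 K; V₂ = 16.5 L.

846 K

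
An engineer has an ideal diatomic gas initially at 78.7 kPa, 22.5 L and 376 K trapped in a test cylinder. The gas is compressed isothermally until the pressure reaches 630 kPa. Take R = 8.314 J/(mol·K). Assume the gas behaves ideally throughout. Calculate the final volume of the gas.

2.81 L

Isothermal: T stays 376 K; PV = const ⇒ V₂ = 2.81 L, P₂ = 630 kPa.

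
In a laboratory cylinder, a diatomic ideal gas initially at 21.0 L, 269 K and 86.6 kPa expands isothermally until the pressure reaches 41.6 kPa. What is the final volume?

Isothermal: T stays 269 K; PV = const ⇒ V₂ = 43.7 L, P₂ = 41.6 kPa.

43.7 L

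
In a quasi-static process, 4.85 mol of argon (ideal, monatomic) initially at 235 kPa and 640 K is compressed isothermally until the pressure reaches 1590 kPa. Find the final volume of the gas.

V₁ = nRT₁/P₁ = 4.85×8.314×640/235 = 110 L.
Isothermal: T stays 640 K; PV = const ⇒ V₂ = 16.2 L, P₂ = 1590 kPa.

16.2 L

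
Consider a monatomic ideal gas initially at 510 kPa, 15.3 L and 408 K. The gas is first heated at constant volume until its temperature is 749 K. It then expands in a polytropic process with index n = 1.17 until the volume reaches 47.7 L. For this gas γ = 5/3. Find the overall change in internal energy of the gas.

6010 J

n = P₁V₁/(RT₁) = 510×15.3/(8.314×408) = 2.30 mol.
Step 1 — Isochoric: V stays 15.3 L; P/T = const ⇒ T₂ = 749 K, P₂ = 936 kPa.
W = 0 (no volume change).
ΔU = nCvΔT = 2.30×12.5×(749−408) = 9780 J.
Q = ΔU = 9780 J.
State after step 1: P = 936 kPa, V = 15.3 L, T = 749 K.
Step 2 — Polytropic n=1.17: T₂ = T₁(V₁/V₂)^(n−1) = 749×(0.321)^0.17 = 617 K; P₂ = P₁(V₁/V₂)^n = 248 kPa.
W = (P₁V₁−P₂V₂)/(n−1) = (936×15.3−248×47.7)/0.17 = 14800 J.
ΔU = nCvΔT = 2.30×12.5×(617−749) = -3780 J.
Q = ΔU + W = 11000 J.
Net over both steps: W = 14800 J, Q = 20800 J, ΔU = 6010 J.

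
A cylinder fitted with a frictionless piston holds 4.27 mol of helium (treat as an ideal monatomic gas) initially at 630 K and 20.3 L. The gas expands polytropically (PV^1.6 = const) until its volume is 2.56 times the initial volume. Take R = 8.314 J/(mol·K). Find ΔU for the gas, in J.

P₁ = nRT₁/V₁ = 4.27×8.314×630/20.3 = 1100 kPa.
Polytropic n=1.6: T₂ = T₁(V₁/V₂)^(n−1) = 630×(0.391)^0.60 = 358 K; P₂ = P₁(V₁/V₂)^n = 245 kPa.
For an ideal gas ΔU = nCvΔT with Cv = (3/2)R = 12.5 J/(mol·K).
ΔU = 4.27×12.5×(358−630) = -14500 J.

-14500 J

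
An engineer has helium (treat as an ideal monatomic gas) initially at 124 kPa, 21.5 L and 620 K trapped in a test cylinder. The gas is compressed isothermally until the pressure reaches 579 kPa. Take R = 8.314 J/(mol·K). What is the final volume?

Isothermal: T stays 620 K; PV = const ⇒ V₂ = 4.60 L, P₂ = 579 kPa.

4.60 L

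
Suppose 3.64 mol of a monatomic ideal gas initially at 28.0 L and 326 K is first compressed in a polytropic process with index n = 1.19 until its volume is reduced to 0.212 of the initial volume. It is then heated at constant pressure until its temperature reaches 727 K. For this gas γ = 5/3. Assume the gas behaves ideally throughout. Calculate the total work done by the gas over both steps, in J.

-9040 J

P₁ = nRT₁/V₁ = 3.64×8.314×326/28.0 = 352 kPa.
Step 1 — Polytropic n=1.19: T₂ = T₁(V₁/V₂)^(n−1) = 326×(4.72)^0.19 = 438 K; P₂ = P₁(V₁/V₂)^n = 2230 kPa.
W = (P₁V₁−P₂V₂)/(n−1) = (352×28.0−2230×5.94)/0.19 = -17800 J.
ΔU = nCvΔT = 3.64×12.5×(438−326) = 5070 J.
Q = ΔU + W = -12700 J.
State after step 1: P = 2230 kPa, V = 5.94 L, T = 438 K.
Step 2 — Isobaric: P stays 2230 kPa; V/T = const ⇒ T₂ = 727 K, V₂ = 9.86 L.
W = PΔV = 2230×(9.86−5.94) kPa·L = 8750 J.
ΔU = nCvΔT = 3.64×12.5×(727−438) = 13100 J.
Q = ΔU + W = nCpΔT = 21900 J.
Net over both steps: W = -9040 J, Q = 9160 J, ΔU = 18200 J.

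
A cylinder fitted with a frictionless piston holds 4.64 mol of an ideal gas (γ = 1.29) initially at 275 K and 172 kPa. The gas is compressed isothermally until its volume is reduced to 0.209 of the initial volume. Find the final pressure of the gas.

823 kPa

V₁ = nRT₁/P₁ = 4.64×8.314×275/172 = 61.7 L.
Isothermal: T stays 275 K; PV = const ⇒ V₂ = 12.9 L, P₂ = 823 kPa.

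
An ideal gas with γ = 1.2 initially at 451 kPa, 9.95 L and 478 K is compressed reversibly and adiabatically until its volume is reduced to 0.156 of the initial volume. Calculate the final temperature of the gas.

Adiabatic: TV^(γ−1) = const ⇒ T₂ = 478×(6.41)^0.200 = 693 K; PV^γ = const ⇒ P₂ = 4190 kPa.

693 K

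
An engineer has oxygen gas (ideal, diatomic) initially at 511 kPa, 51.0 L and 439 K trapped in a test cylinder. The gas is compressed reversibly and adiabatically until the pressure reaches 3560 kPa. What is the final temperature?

764 K

Adiabatic: T₂/T₁ = (P₂/P₁)^((γ−1)/γ) ⇒ T₂ = 439×(6.97)^0.286 = 764 K; V₂ = 12.7 L.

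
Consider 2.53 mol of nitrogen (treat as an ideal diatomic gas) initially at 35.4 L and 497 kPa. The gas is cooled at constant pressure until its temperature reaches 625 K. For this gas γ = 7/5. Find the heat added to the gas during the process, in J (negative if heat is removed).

-15600 J

T₁ = P₁V₁/(nR) = 497×35.4/(2.53×8.314) = 836 K.
Isobaric: P stays 497 kPa; V/T = const ⇒ T₂ = 625 K, V₂ = 26.5 L.
W = PΔV = 497×(26.5−35.4) kPa·L = -4450 J.
ΔU = nCvΔT = 2.53×20.8×(625−836) = -11100 J.
Q = ΔU + W = nCpΔT = -15600 J.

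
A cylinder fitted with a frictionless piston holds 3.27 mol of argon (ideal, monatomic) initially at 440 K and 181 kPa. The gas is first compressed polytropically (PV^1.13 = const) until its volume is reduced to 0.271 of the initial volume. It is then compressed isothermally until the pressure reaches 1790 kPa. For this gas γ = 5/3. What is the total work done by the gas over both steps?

-28600 J

V₁ = nRT₁/P₁ = 3.27×8.314×440/181 = 66.1 L.
Step 1 — Polytropic n=1.13: T₂ = T₁(V₁/V₂)^(n−1) = 440×(3.69)^0.13 = 521 K; P₂ = P₁(V₁/V₂)^n = 791 kPa.
W = (P₁V₁−P₂V₂)/(n−1) = (181×66.1−791×17.9)/0.13 = -17000 J.
ΔU = nCvΔT = 3.27×12.5×(521−440) = 3320 J.
Q = ΔU + W = -13700 J.
State after step 1: P = 791 kPa, V = 17.9 L, T = 521 K.
Step 2 — Isothermal: T stays 521 K; PV = const ⇒ V₂ = 7.92 L, P₂ = 1790 kPa.
ΔU = 0 (ideal gas, T constant).
W = nRT ln(V₂/V₁) = 3.27×8.314×521×ln(0.442) = -11600 J.
Q = ΔU + W = -11600 J.
Net over both steps: W = -28600 J, Q = -25300 J, ΔU = 3320 J.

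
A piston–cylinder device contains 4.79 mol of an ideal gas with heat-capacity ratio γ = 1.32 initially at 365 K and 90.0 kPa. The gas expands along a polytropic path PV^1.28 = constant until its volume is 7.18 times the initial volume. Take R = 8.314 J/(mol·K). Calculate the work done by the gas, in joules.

22000 J

V₁ = nRT₁/P₁ = 4.79×8.314×365/90.0 = 162 L.
Polytropic n=1.28: T₂ = T₁(V₁/V₂)^(n−1) = 365×(0.139)^0.28 = 210 K; P₂ = P₁(V₁/V₂)^n = 7.22 kPa.
W = (P₁V₁−P₂V₂)/(n−1) = (90.0×162−7.22×1160)/0.28 = 22000 J.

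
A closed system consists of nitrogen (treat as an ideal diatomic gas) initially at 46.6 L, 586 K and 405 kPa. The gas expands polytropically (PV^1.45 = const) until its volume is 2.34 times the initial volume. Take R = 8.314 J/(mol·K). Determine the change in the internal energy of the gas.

-15000 J

n = P₁V₁/(RT₁) = 405×46.6/(8.314×586) = 3.87 mol.
Polytropic n=1.45: T₂ = T₁(V₁/V₂)^(n−1) = 586×(0.427)^0.45 = 400 K; P₂ = P₁(V₁/V₂)^n = 118 kPa.
For an ideal gas ΔU = nCvΔT with Cv = (5/2)R = 20.8 J/(mol·K).
ΔU = 3.87×20.8×(400−586) = -15000 J.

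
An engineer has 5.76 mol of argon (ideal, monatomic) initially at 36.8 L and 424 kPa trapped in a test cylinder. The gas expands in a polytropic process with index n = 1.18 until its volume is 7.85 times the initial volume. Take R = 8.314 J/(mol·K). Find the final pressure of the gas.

37.3 kPa

T₁ = P₁V₁/(nR) = 424×36.8/(5.76×8.314) = 326 K.
Polytropic n=1.18: T₂ = T₁(V₁/V₂)^(n−1) = 326×(0.127)^0.18 = 225 K; P₂ = P₁(V₁/V₂)^n = 37.3 kPa.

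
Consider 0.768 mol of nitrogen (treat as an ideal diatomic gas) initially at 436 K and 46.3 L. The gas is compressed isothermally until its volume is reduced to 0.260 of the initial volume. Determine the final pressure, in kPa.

231 kPa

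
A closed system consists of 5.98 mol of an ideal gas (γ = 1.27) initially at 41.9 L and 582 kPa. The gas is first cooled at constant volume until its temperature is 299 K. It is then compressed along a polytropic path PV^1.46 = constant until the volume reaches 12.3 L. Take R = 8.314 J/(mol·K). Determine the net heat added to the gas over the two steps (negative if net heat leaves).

T₁ = P₁V₁/(nR) = 582×41.9/(5.98×8.314) = 490 K.
Step 1 — Isochoric: V stays 41.9 L; P/T = const ⇒ T₂ = 299 K, P₂ = 355 kPa.
W = 0 (no volume change).
ΔU = nCvΔT = 5.98×30.8×(299−490) = -35300 J.
Q = ΔU = -35300 J.
State after step 1: P = 355 kPa, V = 41.9 L, T = 299 K.
Step 2 — Polytropic n=1.46: T₂ = T₁(V₁/V₂)^(n−1) = 299×(3.41)^0.46 = 525 K; P₂ = P₁(V₁/V₂)^n = 2120 kPa.
W = (P₁V₁−P₂V₂)/(n−1) = (355×41.9−2120×12.3)/0.46 = -24500 J.
ΔU = nCvΔT = 5.98×30.8×(525−299) = 41700 J.
Q = ΔU + W = 17200 J.
Net over both steps: W = -24500 J, Q = -18000 J, ΔU = 6440 J.

-18000 J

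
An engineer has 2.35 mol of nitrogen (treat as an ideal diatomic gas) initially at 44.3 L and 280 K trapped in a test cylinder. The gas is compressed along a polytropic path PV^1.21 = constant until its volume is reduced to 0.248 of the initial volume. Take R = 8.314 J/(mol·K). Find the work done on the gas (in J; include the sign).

P₁ = nRT₁/V₁ = 2.35×8.314×280/44.3 = 123 kPa.
Polytropic n=1.21: T₂ = T₁(V₁/V₂)^(n−1) = 280×(4.03)^0.21 = 375 K; P₂ = P₁(V₁/V₂)^n = 667 kPa.
W = (P₁V₁−P₂V₂)/(n−1) = (123×44.3−667×11.0)/0.21 = -8860 J.
Work done on the gas = −W_by = 8860 J.

8860 J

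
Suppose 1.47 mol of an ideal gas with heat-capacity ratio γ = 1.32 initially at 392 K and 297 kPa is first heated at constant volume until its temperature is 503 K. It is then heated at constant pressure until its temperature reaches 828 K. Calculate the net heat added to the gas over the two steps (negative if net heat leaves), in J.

20600 J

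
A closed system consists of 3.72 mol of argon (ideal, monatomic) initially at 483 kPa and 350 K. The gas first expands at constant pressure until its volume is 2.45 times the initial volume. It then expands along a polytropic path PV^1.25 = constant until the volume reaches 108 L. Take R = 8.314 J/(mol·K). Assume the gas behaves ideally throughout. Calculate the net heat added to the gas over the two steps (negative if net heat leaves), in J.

49600 J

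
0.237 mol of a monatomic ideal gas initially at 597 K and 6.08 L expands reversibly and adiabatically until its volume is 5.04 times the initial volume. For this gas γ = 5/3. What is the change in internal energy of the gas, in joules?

-1160 J

P₁ = nRT₁/V₁ = 0.237×8.314×597/6.08 = 193 kPa.
Adiabatic: TV^(γ−1) = const ⇒ T₂ = 597×(0.198)^0.667 = 203 K; PV^γ = const ⇒ P₂ = 13.1 kPa.
For an ideal gas ΔU = nCvΔT with Cv = (3/2)R = 12.5 J/(mol·K).
ΔU = 0.237×12.5×(203−597) = -1160 J.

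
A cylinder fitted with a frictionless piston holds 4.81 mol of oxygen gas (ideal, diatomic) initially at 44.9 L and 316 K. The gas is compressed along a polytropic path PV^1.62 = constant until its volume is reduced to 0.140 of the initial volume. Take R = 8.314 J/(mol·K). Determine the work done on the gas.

P₁ = nRT₁/V₁ = 4.81×8.314×316/44.9 = 281 kPa.
Polytropic n=1.62: T₂ = T₁(V₁/V₂)^(n−1) = 316×(7.14)^0.62 = 1070 K; P₂ = P₁(V₁/V₂)^n = 6800 kPa.
W = (P₁V₁−P₂V₂)/(n−1) = (281×44.9−6800×6.29)/0.62 = -48600 J.
Work done on the gas = −W_by = 48600 J.

48600 J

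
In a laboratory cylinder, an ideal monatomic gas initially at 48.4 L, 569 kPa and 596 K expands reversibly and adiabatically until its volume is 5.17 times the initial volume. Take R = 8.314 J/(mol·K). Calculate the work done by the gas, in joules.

27500 J

n = P₁V₁/(RT₁) = 569×48.4/(8.314×596) = 5.56 mol.
Adiabatic: TV^(γ−1) = const ⇒ T₂ = 596×(0.193)^0.667 = 199 K; PV^γ = const ⇒ P₂ = 36.8 kPa.
ΔU = nCvΔT = 5.56×12.5×(199−596) = -27500 J.
Q = 0 for an adiabatic process, so W = −ΔU = 27500 J.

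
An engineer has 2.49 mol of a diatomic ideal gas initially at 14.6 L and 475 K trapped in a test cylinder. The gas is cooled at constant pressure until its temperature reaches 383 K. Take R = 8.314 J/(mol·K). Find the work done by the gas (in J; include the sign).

P₁ = nRT₁/V₁ = 2.49×8.314×475/14.6 = 674 kPa.
Isobaric: P stays 674 kPa; V/T = const ⇒ T₂ = 383 K, V₂ = 11.8 L.
W = PΔV = 674×(11.8−14.6) kPa·L = -1900 J.

-1900 J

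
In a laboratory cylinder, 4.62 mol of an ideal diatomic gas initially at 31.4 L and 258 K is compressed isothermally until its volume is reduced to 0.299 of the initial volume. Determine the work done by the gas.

-12000 J

P₁ = nRT₁/V₁ = 4.62×8.314×258/31.4 = 316 kPa.
Isothermal: T stays 258 K; PV = const ⇒ V₂ = 9.39 L, P₂ = 1060 kPa.
W = nRT ln(V₂/V₁) = 4.62×8.314×258×ln(0.299) = -12000 J.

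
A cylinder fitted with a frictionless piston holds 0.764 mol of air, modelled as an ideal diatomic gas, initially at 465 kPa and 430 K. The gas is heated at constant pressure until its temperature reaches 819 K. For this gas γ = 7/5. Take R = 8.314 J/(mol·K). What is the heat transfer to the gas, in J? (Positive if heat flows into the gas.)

8650 J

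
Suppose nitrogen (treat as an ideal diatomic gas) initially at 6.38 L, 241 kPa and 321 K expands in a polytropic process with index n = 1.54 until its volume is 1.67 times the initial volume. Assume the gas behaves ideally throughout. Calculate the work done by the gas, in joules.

n = P₁V₁/(RT₁) = 241×6.38/(8.314×321) = 0.576 mol.
Polytropic n=1.54: T₂ = T₁(V₁/V₂)^(n−1) = 321×(0.599)^0.54 = 243 K; P₂ = P₁(V₁/V₂)^n = 109 kPa.
W = (P₁V₁−P₂V₂)/(n−1) = (241×6.38−109×10.7)/0.54 = 689 J.

689 J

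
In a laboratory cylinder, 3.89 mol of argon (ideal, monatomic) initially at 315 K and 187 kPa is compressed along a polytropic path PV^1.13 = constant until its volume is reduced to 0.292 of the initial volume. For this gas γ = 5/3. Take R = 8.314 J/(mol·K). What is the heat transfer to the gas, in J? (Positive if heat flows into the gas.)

-10900 J

V₁ = nRT₁/P₁ = 3.89×8.314×315/187 = 54.5 L.
Polytropic n=1.13: T₂ = T₁(V₁/V₂)^(n−1) = 315×(3.42)^0.13 = 370 K; P₂ = P₁(V₁/V₂)^n = 752 kPa.
W = (P₁V₁−P₂V₂)/(n−1) = (187×54.5−752×15.9)/0.13 = -13600 J.
ΔU = nCvΔT = 3.89×12.5×(370−315) = 2650 J.
Q = ΔU + W = -10900 J.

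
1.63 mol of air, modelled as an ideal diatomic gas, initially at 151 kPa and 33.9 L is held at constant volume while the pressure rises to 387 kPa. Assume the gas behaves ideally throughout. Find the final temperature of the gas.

968 K

T₁ = P₁V₁/(nR) = 151×33.9/(1.63×8.314) = 378 K.
Isochoric: V stays 33.9 L; P/T = const ⇒ T₂ = 968 K, P₂ = 387 kPa.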